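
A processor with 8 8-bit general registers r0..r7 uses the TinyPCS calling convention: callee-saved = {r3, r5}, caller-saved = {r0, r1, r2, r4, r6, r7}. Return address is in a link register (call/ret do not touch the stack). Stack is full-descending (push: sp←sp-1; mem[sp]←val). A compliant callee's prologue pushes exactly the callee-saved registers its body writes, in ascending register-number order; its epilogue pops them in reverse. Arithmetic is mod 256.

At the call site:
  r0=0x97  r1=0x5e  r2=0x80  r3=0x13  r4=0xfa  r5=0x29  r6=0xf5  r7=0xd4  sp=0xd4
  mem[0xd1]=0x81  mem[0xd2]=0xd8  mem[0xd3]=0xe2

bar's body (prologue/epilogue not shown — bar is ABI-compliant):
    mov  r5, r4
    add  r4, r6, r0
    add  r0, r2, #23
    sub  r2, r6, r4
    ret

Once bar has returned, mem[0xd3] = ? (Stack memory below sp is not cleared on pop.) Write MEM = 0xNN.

MEM = 0x29

prologue: push r5 -> mem[0xd3]=0x29, sp=0xd3
body[0] mov  r5, r4 -> r5=0xfa
body[1] add  r4, r6, r0 -> r4=0x8c
body[2] add  r0, r2, #23 -> r0=0x97
body[3] sub  r2, r6, r4 -> r2=0x69
epilogue: pop r5=0x29, sp=0xd4
prologue pushed ['r5'] at ['0xd3']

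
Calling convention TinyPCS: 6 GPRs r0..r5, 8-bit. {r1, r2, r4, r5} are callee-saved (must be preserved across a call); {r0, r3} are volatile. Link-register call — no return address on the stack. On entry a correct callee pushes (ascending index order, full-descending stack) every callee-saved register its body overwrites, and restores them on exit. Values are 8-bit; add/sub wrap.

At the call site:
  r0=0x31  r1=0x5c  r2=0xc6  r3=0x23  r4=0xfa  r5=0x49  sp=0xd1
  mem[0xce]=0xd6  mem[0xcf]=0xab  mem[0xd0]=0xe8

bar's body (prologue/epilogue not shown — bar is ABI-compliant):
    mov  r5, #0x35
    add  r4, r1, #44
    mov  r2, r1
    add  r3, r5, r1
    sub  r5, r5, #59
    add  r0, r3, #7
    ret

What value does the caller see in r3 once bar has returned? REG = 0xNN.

REG = 0x91

prologue: push r2 → mem[0xd0]=0xc6, sp=0xd0
prologue: push r4 → mem[0xcf]=0xfa, sp=0xcf
prologue: push r5 → mem[0xce]=0x49, sp=0xce
body[0] mov  r5, #0x35 → r5=0x35
body[1] add  r4, r1, #44 → r4=0x88
body[2] mov  r2, r1 → r2=0x5c
body[3] add  r3, r5, r1 → r3=0x91
body[4] sub  r5, r5, #59 → r5=0xfa
body[5] add  r0, r3, #7 → r0=0x98
epilogue: pop r5=0x49, sp=0xcf
epilogue: pop r4=0xfa, sp=0xd0
epilogue: pop r2=0xc6, sp=0xd1
r3 is caller-saved → body value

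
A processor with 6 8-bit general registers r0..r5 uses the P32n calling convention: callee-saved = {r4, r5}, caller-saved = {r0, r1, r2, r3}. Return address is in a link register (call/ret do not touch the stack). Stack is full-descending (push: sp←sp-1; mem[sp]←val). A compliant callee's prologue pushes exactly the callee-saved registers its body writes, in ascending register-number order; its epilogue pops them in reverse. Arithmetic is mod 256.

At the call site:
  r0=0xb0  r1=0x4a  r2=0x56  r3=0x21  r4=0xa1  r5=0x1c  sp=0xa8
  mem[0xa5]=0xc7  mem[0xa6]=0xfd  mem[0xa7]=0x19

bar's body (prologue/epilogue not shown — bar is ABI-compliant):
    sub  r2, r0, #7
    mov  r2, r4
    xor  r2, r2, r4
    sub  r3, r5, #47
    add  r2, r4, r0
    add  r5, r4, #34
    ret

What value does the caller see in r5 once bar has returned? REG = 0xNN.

REG = 0x1c

prologue: push r5 -> mem[0xa7]=0x1c, sp=0xa7
body[0] sub  r2, r0, #7 -> r2=0xa9
body[1] mov  r2, r4 -> r2=0xa1
body[2] xor  r2, r2, r4 -> r2=0x00
body[3] sub  r3, r5, #47 -> r3=0xed
body[4] add  r2, r4, r0 -> r2=0x51
body[5] add  r5, r4, #34 -> r5=0xc3
epilogue: pop r5=0x1c, sp=0xa8
r5 is callee-saved -> restored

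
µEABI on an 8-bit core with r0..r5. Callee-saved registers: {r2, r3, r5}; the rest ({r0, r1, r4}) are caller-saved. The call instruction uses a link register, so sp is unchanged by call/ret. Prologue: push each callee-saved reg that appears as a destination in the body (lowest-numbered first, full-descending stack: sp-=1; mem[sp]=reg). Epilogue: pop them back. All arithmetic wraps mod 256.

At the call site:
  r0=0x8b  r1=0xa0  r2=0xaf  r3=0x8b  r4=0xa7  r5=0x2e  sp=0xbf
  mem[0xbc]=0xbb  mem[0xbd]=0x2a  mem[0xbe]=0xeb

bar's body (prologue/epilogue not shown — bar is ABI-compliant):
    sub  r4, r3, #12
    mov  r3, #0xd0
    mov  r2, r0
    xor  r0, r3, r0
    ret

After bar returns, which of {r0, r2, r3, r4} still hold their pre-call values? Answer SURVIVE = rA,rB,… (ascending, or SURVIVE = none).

SURVIVE = r2,r3

prologue: push r2 → mem[0xbe]=0xaf, sp=0xbe
prologue: push r3 → mem[0xbd]=0x8b, sp=0xbd
body[0] sub  r4, r3, #12 → r4=0x7f
body[1] mov  r3, #0xd0 → r3=0xd0
body[2] mov  r2, r0 → r2=0x8b
body[3] xor  r0, r3, r0 → r0=0x5b
epilogue: pop r3=0x8b, sp=0xbe
epilogue: pop r2=0xaf, sp=0xbf
r0: caller-saved, written=True
r2: callee-saved, written=True
r3: callee-saved, written=True
r4: caller-saved, written=True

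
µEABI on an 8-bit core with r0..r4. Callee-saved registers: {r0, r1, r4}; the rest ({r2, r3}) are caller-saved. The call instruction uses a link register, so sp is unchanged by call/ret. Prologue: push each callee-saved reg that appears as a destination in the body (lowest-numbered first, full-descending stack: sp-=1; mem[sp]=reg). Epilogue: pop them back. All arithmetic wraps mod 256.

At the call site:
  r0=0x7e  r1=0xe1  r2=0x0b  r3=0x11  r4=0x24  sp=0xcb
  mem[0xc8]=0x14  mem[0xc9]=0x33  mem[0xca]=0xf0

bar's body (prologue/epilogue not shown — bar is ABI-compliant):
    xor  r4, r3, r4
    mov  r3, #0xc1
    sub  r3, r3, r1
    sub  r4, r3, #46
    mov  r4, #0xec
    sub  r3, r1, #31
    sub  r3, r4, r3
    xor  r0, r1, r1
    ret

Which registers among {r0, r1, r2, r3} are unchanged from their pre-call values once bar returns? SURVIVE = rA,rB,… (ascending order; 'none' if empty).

prologue: push r0 -> mem[0xca]=0x7e, sp=0xca
prologue: push r4 -> mem[0xc9]=0x24, sp=0xc9
body[0] xor  r4, r3, r4 -> r4=0x35
body[1] mov  r3, #0xc1 -> r3=0xc1
body[2] sub  r3, r3, r1 -> r3=0xe0
body[3] sub  r4, r3, #46 -> r4=0xb2
body[4] mov  r4, #0xec -> r4=0xec
body[5] sub  r3, r1, #31 -> r3=0xc2
body[6] sub  r3, r4, r3 -> r3=0x2a
body[7] xor  r0, r1, r1 -> r0=0x00
epilogue: pop r4=0x24, sp=0xca
epilogue: pop r0=0x7e, sp=0xcb
r0: callee-saved, written=True
r1: callee-saved, written=False
r2: caller-saved, written=False
r3: caller-saved, written=True

SURVIVE = r0,r1,r2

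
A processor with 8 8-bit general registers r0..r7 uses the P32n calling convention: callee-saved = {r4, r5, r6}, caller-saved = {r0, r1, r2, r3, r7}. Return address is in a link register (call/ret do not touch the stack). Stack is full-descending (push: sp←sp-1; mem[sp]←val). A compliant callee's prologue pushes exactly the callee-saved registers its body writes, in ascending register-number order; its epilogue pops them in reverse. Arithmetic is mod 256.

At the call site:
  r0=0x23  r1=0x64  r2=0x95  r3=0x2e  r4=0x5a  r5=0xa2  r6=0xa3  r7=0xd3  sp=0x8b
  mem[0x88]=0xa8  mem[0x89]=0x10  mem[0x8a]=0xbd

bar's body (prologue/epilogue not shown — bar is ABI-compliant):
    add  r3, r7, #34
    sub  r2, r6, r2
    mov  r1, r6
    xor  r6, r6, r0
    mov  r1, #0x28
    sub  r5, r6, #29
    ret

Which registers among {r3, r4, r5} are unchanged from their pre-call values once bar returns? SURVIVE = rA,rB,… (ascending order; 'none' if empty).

SURVIVE = r4,r5

prologue: push r5 → mem[0x8a]=0xa2, sp=0x8a
prologue: push r6 → mem[0x89]=0xa3, sp=0x89
body[0] add  r3, r7, #34 → r3=0xf5
body[1] sub  r2, r6, r2 → r2=0x0e
body[2] mov  r1, r6 → r1=0xa3
body[3] xor  r6, r6, r0 → r6=0x80
body[4] mov  r1, #0x28 → r1=0x28
body[5] sub  r5, r6, #29 → r5=0x63
epilogue: pop r6=0xa3, sp=0x8a
epilogue: pop r5=0xa2, sp=0x8b
r3: caller-saved, written=True
r4: callee-saved, written=False
r5: callee-saved, written=True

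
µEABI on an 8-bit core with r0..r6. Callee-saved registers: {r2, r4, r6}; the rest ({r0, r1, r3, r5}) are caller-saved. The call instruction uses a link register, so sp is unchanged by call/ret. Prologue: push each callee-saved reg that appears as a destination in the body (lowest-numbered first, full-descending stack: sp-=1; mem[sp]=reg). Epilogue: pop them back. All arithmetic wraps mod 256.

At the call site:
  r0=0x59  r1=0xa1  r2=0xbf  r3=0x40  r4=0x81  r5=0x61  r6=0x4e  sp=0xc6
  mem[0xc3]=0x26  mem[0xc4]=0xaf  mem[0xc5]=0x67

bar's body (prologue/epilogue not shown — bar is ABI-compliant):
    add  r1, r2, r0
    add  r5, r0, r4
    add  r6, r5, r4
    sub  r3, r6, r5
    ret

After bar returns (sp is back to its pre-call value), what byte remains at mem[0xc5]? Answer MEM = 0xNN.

prologue: push r6 -> mem[0xc5]=0x4e, sp=0xc5
body[0] add  r1, r2, r0 -> r1=0x18
body[1] add  r5, r0, r4 -> r5=0xda
body[2] add  r6, r5, r4 -> r6=0x5b
body[3] sub  r3, r6, r5 -> r3=0x81
epilogue: pop r6=0x4e, sp=0xc6
prologue pushed ['r6'] at ['0xc5']

MEM = 0x4e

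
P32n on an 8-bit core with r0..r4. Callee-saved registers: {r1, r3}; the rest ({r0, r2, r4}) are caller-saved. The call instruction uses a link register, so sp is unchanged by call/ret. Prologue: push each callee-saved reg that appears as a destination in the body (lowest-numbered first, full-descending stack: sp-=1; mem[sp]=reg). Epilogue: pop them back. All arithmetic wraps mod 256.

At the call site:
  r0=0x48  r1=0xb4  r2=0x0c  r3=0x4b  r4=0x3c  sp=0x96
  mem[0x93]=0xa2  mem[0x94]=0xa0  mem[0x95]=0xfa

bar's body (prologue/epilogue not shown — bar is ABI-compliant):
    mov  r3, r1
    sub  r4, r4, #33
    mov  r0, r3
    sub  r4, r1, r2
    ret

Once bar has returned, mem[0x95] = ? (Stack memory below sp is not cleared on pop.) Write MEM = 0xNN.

prologue: push r3 → mem[0x95]=0x4b, sp=0x95
body[0] mov  r3, r1 → r3=0xb4
body[1] sub  r4, r4, #33 → r4=0x1b
body[2] mov  r0, r3 → r0=0xb4
body[3] sub  r4, r1, r2 → r4=0xa8
epilogue: pop r3=0x4b, sp=0x96
prologue pushed ['r3'] at ['0x95']

MEM = 0x4b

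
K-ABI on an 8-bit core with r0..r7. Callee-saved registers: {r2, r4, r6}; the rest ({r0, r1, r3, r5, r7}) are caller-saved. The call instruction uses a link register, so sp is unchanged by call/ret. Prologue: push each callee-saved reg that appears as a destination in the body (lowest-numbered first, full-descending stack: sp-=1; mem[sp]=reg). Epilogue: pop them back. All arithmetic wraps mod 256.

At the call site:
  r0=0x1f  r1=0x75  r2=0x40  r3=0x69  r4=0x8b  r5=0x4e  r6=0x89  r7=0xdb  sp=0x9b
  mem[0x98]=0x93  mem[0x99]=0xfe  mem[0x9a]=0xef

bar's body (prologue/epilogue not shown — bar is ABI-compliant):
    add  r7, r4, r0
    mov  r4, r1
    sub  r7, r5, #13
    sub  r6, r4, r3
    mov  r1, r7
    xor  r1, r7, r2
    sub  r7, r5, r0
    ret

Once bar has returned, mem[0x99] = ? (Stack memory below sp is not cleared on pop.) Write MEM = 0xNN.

prologue: push r4 → mem[0x9a]=0x8b, sp=0x9a
prologue: push r6 → mem[0x99]=0x89, sp=0x99
body[0] add  r7, r4, r0 → r7=0xaa
body[1] mov  r4, r1 → r4=0x75
body[2] sub  r7, r5, #13 → r7=0x41
body[3] sub  r6, r4, r3 → r6=0x0c
body[4] mov  r1, r7 → r1=0x41
body[5] xor  r1, r7, r2 → r1=0x01
body[6] sub  r7, r5, r0 → r7=0x2f
epilogue: pop r6=0x89, sp=0x9a
epilogue: pop r4=0x8b, sp=0x9b
prologue pushed ['r4', 'r6'] at ['0x9a', '0x99']

MEM = 0x89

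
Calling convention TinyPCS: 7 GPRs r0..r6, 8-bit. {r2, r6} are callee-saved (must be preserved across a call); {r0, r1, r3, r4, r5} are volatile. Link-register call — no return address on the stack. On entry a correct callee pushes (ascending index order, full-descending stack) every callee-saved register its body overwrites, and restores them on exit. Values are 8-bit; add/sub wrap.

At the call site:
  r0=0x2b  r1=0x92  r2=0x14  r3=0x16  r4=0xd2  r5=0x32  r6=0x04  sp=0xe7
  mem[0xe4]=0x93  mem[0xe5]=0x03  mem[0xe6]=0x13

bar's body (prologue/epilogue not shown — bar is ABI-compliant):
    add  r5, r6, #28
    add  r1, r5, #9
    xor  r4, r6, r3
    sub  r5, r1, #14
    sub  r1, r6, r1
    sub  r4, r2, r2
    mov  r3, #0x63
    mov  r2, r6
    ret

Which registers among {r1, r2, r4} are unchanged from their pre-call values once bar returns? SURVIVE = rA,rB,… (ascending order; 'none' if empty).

SURVIVE = r2

prologue: push r2 → mem[0xe6]=0x14, sp=0xe6
body[0] add  r5, r6, #28 → r5=0x20
body[1] add  r1, r5, #9 → r1=0x29
body[2] xor  r4, r6, r3 → r4=0x12
body[3] sub  r5, r1, #14 → r5=0x1b
body[4] sub  r1, r6, r1 → r1=0xdb
body[5] sub  r4, r2, r2 → r4=0x00
body[6] mov  r3, #0x63 → r3=0x63
body[7] mov  r2, r6 → r2=0x04
epilogue: pop r2=0x14, sp=0xe7
r1: caller-saved, written=True
r2: callee-saved, written=True
r4: caller-saved, written=True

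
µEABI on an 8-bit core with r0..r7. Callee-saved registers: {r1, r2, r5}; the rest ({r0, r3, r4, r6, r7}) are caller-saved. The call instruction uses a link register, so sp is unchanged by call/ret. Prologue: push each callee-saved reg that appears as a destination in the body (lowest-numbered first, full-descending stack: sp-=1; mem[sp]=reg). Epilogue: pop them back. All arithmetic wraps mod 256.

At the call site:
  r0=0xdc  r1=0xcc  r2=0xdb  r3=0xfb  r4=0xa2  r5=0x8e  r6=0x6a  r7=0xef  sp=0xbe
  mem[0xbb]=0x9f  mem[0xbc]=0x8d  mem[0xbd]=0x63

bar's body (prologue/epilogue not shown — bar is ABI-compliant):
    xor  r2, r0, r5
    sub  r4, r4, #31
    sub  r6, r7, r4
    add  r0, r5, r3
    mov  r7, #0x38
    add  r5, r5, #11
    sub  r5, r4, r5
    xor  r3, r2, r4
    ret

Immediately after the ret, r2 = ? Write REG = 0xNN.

prologue: push r2 → mem[0xbd]=0xdb, sp=0xbd
prologue: push r5 → mem[0xbc]=0x8e, sp=0xbc
body[0] xor  r2, r0, r5 → r2=0x52
body[1] sub  r4, r4, #31 → r4=0x83
body[2] sub  r6, r7, r4 → r6=0x6c
body[3] add  r0, r5, r3 → r0=0x89
body[4] mov  r7, #0x38 → r7=0x38
body[5] add  r5, r5, #11 → r5=0x99
body[6] sub  r5, r4, r5 → r5=0xea
body[7] xor  r3, r2, r4 → r3=0xd1
epilogue: pop r5=0x8e, sp=0xbd
epilogue: pop r2=0xdb, sp=0xbe
r2 is callee-saved → restored

REG = 0xdb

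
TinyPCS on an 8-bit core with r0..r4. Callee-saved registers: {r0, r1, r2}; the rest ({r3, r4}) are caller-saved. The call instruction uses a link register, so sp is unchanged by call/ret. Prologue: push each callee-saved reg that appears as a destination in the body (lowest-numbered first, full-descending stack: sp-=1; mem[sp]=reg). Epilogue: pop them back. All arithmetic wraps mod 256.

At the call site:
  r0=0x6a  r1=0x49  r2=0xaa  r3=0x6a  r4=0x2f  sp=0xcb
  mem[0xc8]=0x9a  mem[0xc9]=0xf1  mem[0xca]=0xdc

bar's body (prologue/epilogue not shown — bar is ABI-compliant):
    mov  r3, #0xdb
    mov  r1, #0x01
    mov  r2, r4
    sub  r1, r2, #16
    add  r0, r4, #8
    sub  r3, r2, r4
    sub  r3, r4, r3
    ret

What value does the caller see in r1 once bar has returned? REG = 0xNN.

REG = 0x49

prologue: push r0 → mem[0xca]=0x6a, sp=0xca
prologue: push r1 → mem[0xc9]=0x49, sp=0xc9
prologue: push r2 → mem[0xc8]=0xaa, sp=0xc8
body[0] mov  r3, #0xdb → r3=0xdb
body[1] mov  r1, #0x01 → r1=0x01
body[2] mov  r2, r4 → r2=0x2f
body[3] sub  r1, r2, #16 → r1=0x1f
body[4] add  r0, r4, #8 → r0=0x37
body[5] sub  r3, r2, r4 → r3=0x00
body[6] sub  r3, r4, r3 → r3=0x2f
epilogue: pop r2=0xaa, sp=0xc9
epilogue: pop r1=0x49, sp=0xca
epilogue: pop r0=0x6a, sp=0xcb
r1 is callee-saved → restored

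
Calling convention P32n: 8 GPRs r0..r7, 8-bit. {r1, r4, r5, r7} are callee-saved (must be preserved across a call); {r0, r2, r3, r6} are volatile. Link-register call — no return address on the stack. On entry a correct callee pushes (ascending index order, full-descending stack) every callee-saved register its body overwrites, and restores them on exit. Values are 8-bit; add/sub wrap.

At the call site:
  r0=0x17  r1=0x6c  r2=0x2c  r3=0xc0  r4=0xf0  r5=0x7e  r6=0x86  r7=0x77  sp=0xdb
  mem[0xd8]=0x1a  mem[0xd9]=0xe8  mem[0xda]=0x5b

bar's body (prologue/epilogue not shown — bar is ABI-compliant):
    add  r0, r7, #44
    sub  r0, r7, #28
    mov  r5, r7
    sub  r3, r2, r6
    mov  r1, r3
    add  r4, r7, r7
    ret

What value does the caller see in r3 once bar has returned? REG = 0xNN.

REG = 0xa6

prologue: push r1 -> mem[0xda]=0x6c, sp=0xda
prologue: push r4 -> mem[0xd9]=0xf0, sp=0xd9
prologue: push r5 -> mem[0xd8]=0x7e, sp=0xd8
body[0] add  r0, r7, #44 -> r0=0xa3
body[1] sub  r0, r7, #28 -> r0=0x5b
body[2] mov  r5, r7 -> r5=0x77
body[3] sub  r3, r2, r6 -> r3=0xa6
body[4] mov  r1, r3 -> r1=0xa6
body[5] add  r4, r7, r7 -> r4=0xee
epilogue: pop r5=0x7e, sp=0xd9
epilogue: pop r4=0xf0, sp=0xda
epilogue: pop r1=0x6c, sp=0xdb
r3 is caller-saved -> body value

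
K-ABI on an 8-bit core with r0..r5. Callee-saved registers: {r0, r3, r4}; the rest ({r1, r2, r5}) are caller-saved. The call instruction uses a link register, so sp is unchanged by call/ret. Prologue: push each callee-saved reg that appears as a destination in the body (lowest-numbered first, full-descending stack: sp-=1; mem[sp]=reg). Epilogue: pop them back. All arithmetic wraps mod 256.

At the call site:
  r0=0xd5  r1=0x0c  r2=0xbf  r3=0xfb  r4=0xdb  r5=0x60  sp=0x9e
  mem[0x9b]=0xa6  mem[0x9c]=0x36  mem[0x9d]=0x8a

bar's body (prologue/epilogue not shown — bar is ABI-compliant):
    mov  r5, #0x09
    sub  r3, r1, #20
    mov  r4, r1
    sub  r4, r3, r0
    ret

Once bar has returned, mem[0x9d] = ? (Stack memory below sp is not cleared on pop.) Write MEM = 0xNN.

MEM = 0xfb

prologue: push r3 -> mem[0x9d]=0xfb, sp=0x9d
prologue: push r4 -> mem[0x9c]=0xdb, sp=0x9c
body[0] mov  r5, #0x09 -> r5=0x09
body[1] sub  r3, r1, #20 -> r3=0xf8
body[2] mov  r4, r1 -> r4=0x0c
body[3] sub  r4, r3, r0 -> r4=0x23
epilogue: pop r4=0xdb, sp=0x9d
epilogue: pop r3=0xfb, sp=0x9e
prologue pushed ['r3', 'r4'] at ['0x9d', '0x9c']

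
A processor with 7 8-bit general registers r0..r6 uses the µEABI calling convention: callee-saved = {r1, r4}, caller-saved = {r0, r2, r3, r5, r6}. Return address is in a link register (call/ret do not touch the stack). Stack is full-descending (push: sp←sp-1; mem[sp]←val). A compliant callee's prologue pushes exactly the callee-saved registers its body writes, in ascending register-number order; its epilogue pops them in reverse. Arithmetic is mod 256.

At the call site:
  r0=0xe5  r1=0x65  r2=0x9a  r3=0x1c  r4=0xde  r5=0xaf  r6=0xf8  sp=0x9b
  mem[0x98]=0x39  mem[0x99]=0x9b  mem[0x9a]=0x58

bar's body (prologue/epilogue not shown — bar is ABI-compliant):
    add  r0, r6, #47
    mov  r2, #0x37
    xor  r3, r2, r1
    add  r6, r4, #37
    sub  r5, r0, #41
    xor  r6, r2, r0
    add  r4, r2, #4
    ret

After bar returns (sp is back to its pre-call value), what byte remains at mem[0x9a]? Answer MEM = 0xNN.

prologue: push r4 → mem[0x9a]=0xde, sp=0x9a
body[0] add  r0, r6, #47 → r0=0x27
body[1] mov  r2, #0x37 → r2=0x37
body[2] xor  r3, r2, r1 → r3=0x52
body[3] add  r6, r4, #37 → r6=0x03
body[4] sub  r5, r0, #41 → r5=0xfe
body[5] xor  r6, r2, r0 → r6=0x10
body[6] add  r4, r2, #4 → r4=0x3b
epilogue: pop r4=0xde, sp=0x9b
prologue pushed ['r4'] at ['0x9a']

MEM = 0xde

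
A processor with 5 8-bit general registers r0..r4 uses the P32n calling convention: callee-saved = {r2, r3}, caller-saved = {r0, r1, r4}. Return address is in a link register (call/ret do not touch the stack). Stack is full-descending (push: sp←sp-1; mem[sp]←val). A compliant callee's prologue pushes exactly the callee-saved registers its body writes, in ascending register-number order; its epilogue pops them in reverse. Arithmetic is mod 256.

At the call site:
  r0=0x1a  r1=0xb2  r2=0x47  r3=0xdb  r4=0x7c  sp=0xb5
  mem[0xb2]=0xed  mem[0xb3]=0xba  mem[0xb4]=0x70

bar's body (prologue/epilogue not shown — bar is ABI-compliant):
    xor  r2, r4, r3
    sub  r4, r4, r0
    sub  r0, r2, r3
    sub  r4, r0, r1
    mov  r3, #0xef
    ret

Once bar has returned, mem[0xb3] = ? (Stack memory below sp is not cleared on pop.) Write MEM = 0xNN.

MEM = 0xdb

prologue: push r2 -> mem[0xb4]=0x47, sp=0xb4
prologue: push r3 -> mem[0xb3]=0xdb, sp=0xb3
body[0] xor  r2, r4, r3 -> r2=0xa7
body[1] sub  r4, r4, r0 -> r4=0x62
body[2] sub  r0, r2, r3 -> r0=0xcc
body[3] sub  r4, r0, r1 -> r4=0x1a
body[4] mov  r3, #0xef -> r3=0xef
epilogue: pop r3=0xdb, sp=0xb4
epilogue: pop r2=0x47, sp=0xb5
prologue pushed ['r2', 'r3'] at ['0xb4', '0xb3']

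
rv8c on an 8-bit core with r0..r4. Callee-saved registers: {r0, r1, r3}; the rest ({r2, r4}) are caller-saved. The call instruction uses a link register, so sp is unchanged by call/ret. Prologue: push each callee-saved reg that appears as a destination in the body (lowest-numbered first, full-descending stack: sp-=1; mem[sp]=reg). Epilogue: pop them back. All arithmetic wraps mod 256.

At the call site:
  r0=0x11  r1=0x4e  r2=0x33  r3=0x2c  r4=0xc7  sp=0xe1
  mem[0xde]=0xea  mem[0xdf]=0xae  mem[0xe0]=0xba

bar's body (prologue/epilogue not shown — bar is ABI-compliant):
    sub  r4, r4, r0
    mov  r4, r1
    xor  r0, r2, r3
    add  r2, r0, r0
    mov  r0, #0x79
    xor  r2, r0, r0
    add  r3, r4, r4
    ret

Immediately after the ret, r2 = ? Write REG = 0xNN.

prologue: push r0 → mem[0xe0]=0x11, sp=0xe0
prologue: push r3 → mem[0xdf]=0x2c, sp=0xdf
body[0] sub  r4, r4, r0 → r4=0xb6
body[1] mov  r4, r1 → r4=0x4e
body[2] xor  r0, r2, r3 → r0=0x1f
body[3] add  r2, r0, r0 → r2=0x3e
body[4] mov  r0, #0x79 → r0=0x79
body[5] xor  r2, r0, r0 → r2=0x00
body[6] add  r3, r4, r4 → r3=0x9c
epilogue: pop r3=0x2c, sp=0xe0
epilogue: pop r0=0x11, sp=0xe1
r2 is caller-saved → body value

REG = 0x00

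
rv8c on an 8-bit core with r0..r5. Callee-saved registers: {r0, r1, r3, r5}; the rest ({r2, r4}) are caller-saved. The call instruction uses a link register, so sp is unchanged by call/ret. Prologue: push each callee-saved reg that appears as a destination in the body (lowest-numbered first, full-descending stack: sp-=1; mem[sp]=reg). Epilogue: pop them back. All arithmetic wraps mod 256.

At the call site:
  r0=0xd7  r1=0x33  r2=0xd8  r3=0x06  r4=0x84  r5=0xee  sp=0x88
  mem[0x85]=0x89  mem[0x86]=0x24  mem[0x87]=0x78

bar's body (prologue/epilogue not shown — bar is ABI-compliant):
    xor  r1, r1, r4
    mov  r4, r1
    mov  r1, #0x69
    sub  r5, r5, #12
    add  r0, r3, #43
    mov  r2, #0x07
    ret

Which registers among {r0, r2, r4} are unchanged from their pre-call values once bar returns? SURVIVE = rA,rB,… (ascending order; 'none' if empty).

SURVIVE = r0

prologue: push r0 → mem[0x87]=0xd7, sp=0x87
prologue: push r1 → mem[0x86]=0x33, sp=0x86
prologue: push r5 → mem[0x85]=0xee, sp=0x85
body[0] xor  r1, r1, r4 → r1=0xb7
body[1] mov  r4, r1 → r4=0xb7
body[2] mov  r1, #0x69 → r1=0x69
body[3] sub  r5, r5, #12 → r5=0xe2
body[4] add  r0, r3, #43 → r0=0x31
body[5] mov  r2, #0x07 → r2=0x07
epilogue: pop r5=0xee, sp=0x86
epilogue: pop r1=0x33, sp=0x87
epilogue: pop r0=0xd7, sp=0x88
r0: callee-saved, written=True
r2: caller-saved, written=True
r4: caller-saved, written=True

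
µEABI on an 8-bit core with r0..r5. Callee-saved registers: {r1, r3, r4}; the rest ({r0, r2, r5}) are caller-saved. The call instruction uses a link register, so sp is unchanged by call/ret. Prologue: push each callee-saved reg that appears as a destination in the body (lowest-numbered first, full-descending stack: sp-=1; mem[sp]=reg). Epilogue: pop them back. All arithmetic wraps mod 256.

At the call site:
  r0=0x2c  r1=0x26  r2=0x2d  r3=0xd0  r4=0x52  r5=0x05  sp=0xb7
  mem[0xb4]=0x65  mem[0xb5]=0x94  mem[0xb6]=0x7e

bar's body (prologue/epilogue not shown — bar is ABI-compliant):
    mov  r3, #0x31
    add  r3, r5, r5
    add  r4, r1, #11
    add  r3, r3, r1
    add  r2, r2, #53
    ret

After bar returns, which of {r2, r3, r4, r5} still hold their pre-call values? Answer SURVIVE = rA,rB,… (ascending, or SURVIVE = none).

SURVIVE = r3,r4,r5

prologue: push r3 → mem[0xb6]=0xd0, sp=0xb6
prologue: push r4 → mem[0xb5]=0x52, sp=0xb5
body[0] mov  r3, #0x31 → r3=0x31
body[1] add  r3, r5, r5 → r3=0x0a
body[2] add  r4, r1, #11 → r4=0x31
body[3] add  r3, r3, r1 → r3=0x30
body[4] add  r2, r2, #53 → r2=0x62
epilogue: pop r4=0x52, sp=0xb6
epilogue: pop r3=0xd0, sp=0xb7
r2: caller-saved, written=True
r3: callee-saved, written=True
r4: callee-saved, written=True
r5: caller-saved, written=False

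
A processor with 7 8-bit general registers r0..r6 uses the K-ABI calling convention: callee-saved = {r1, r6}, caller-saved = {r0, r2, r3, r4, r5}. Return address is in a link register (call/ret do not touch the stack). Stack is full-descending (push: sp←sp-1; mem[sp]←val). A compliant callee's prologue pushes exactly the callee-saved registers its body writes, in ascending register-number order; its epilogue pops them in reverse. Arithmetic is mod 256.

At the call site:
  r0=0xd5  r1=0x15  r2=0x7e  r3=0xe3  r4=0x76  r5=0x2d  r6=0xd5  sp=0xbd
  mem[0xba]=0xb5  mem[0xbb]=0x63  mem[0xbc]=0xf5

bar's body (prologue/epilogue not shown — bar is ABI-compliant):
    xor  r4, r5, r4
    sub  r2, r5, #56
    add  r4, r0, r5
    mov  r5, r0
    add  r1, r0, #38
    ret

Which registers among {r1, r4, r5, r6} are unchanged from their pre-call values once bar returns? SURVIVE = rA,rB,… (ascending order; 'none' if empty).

SURVIVE = r1,r6

prologue: push r1 → mem[0xbc]=0x15, sp=0xbc
body[0] xor  r4, r5, r4 → r4=0x5b
body[1] sub  r2, r5, #56 → r2=0xf5
body[2] add  r4, r0, r5 → r4=0x02
body[3] mov  r5, r0 → r5=0xd5
body[4] add  r1, r0, #38 → r1=0xfb
epilogue: pop r1=0x15, sp=0xbd
r1: callee-saved, written=True
r4: caller-saved, written=True
r5: caller-saved, written=True
r6: callee-saved, written=False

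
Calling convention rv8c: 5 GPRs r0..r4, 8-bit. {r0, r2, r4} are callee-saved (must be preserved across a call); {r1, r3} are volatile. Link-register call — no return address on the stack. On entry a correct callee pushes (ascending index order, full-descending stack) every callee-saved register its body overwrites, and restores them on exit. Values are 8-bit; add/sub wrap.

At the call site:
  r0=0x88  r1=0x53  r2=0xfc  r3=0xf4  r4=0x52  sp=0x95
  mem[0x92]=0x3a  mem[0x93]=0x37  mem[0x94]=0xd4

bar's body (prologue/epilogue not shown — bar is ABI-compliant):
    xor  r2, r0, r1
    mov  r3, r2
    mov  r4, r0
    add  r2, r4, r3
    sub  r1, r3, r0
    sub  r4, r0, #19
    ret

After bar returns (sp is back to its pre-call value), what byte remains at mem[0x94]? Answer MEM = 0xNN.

MEM = 0xfc

prologue: push r2 -> mem[0x94]=0xfc, sp=0x94
prologue: push r4 -> mem[0x93]=0x52, sp=0x93
body[0] xor  r2, r0, r1 -> r2=0xdb
body[1] mov  r3, r2 -> r3=0xdb
body[2] mov  r4, r0 -> r4=0x88
body[3] add  r2, r4, r3 -> r2=0x63
body[4] sub  r1, r3, r0 -> r1=0x53
body[5] sub  r4, r0, #19 -> r4=0x75
epilogue: pop r4=0x52, sp=0x94
epilogue: pop r2=0xfc, sp=0x95
prologue pushed ['r2', 'r4'] at ['0x94', '0x93']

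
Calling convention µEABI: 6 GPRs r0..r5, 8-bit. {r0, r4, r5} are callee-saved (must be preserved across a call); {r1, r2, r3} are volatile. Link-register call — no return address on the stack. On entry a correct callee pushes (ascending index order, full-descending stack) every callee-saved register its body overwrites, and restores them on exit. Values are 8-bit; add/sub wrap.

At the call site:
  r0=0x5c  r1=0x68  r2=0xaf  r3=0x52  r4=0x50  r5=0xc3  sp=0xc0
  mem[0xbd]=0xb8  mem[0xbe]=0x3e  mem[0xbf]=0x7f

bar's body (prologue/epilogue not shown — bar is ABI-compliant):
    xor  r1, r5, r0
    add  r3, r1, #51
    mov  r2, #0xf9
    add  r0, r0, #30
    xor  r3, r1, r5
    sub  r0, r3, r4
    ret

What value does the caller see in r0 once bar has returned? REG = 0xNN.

prologue: push r0 -> mem[0xbf]=0x5c, sp=0xbf
body[0] xor  r1, r5, r0 -> r1=0x9f
body[1] add  r3, r1, #51 -> r3=0xd2
body[2] mov  r2, #0xf9 -> r2=0xf9
body[3] add  r0, r0, #30 -> r0=0x7a
body[4] xor  r3, r1, r5 -> r3=0x5c
body[5] sub  r0, r3, r4 -> r0=0x0c
epilogue: pop r0=0x5c, sp=0xc0
r0 is callee-saved -> restored

REG = 0x5c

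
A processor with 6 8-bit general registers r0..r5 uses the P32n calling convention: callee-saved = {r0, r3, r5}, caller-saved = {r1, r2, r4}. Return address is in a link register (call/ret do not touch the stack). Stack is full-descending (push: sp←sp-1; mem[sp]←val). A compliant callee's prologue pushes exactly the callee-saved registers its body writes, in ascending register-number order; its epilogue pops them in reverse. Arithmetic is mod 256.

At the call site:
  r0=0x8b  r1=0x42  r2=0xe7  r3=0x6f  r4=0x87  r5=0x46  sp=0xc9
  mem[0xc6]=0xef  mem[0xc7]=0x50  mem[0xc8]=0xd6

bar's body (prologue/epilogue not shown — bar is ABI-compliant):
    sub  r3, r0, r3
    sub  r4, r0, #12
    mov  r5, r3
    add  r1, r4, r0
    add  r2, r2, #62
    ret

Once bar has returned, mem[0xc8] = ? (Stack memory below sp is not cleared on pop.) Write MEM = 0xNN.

prologue: push r3 → mem[0xc8]=0x6f, sp=0xc8
prologue: push r5 → mem[0xc7]=0x46, sp=0xc7
body[0] sub  r3, r0, r3 → r3=0x1c
body[1] sub  r4, r0, #12 → r4=0x7f
body[2] mov  r5, r3 → r5=0x1c
body[3] add  r1, r4, r0 → r1=0x0a
body[4] add  r2, r2, #62 → r2=0x25
epilogue: pop r5=0x46, sp=0xc8
epilogue: pop r3=0x6f, sp=0xc9
prologue pushed ['r3', 'r5'] at ['0xc8', '0xc7']

MEM = 0x6f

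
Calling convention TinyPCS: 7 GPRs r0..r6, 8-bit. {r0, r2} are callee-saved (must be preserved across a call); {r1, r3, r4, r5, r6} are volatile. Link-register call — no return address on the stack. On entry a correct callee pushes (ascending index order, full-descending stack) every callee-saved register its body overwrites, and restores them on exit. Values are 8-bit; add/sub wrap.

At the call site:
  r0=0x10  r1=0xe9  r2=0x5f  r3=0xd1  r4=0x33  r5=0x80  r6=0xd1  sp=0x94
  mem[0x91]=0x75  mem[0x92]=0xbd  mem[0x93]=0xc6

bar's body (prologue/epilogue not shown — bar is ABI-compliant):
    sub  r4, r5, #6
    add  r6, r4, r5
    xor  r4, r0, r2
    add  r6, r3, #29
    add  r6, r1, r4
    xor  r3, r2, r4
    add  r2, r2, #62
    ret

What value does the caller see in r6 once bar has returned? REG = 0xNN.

prologue: push r2 -> mem[0x93]=0x5f, sp=0x93
body[0] sub  r4, r5, #6 -> r4=0x7a
body[1] add  r6, r4, r5 -> r6=0xfa
body[2] xor  r4, r0, r2 -> r4=0x4f
body[3] add  r6, r3, #29 -> r6=0xee
body[4] add  r6, r1, r4 -> r6=0x38
body[5] xor  r3, r2, r4 -> r3=0x10
body[6] add  r2, r2, #62 -> r2=0x9d
epilogue: pop r2=0x5f, sp=0x94
r6 is caller-saved -> body value

REG = 0x38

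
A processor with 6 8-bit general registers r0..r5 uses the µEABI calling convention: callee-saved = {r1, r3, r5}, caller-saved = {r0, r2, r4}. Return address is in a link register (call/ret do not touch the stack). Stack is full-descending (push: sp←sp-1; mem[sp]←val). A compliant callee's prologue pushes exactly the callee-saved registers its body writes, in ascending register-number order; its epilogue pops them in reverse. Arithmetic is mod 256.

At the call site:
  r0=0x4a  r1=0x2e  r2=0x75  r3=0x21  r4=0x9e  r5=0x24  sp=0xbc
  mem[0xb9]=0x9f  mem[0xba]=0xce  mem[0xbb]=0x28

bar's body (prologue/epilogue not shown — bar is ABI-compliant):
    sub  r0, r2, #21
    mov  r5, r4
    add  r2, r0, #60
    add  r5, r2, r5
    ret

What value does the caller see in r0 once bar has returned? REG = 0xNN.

REG = 0x60

prologue: push r5 → mem[0xbb]=0x24, sp=0xbb
body[0] sub  r0, r2, #21 → r0=0x60
body[1] mov  r5, r4 → r5=0x9e
body[2] add  r2, r0, #60 → r2=0x9c
body[3] add  r5, r2, r5 → r5=0x3a
epilogue: pop r5=0x24, sp=0xbc
r0 is caller-saved → body value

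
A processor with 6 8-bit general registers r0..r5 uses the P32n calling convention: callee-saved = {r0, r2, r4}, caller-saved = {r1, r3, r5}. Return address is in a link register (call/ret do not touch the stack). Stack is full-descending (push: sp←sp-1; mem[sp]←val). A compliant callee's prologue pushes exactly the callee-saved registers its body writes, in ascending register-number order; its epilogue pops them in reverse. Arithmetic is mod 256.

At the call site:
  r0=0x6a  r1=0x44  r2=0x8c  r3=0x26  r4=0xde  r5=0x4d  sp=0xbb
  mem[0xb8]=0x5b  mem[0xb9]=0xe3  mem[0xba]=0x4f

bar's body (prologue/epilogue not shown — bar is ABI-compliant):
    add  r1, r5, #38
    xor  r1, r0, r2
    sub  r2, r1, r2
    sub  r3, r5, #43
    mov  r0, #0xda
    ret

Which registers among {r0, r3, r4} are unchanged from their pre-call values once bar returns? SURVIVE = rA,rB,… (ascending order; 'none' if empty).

prologue: push r0 -> mem[0xba]=0x6a, sp=0xba
prologue: push r2 -> mem[0xb9]=0x8c, sp=0xb9
body[0] add  r1, r5, #38 -> r1=0x73
body[1] xor  r1, r0, r2 -> r1=0xe6
body[2] sub  r2, r1, r2 -> r2=0x5a
body[3] sub  r3, r5, #43 -> r3=0x22
body[4] mov  r0, #0xda -> r0=0xda
epilogue: pop r2=0x8c, sp=0xba
epilogue: pop r0=0x6a, sp=0xbb
r0: callee-saved, written=True
r3: caller-saved, written=True
r4: callee-saved, written=False

SURVIVE = r0,r4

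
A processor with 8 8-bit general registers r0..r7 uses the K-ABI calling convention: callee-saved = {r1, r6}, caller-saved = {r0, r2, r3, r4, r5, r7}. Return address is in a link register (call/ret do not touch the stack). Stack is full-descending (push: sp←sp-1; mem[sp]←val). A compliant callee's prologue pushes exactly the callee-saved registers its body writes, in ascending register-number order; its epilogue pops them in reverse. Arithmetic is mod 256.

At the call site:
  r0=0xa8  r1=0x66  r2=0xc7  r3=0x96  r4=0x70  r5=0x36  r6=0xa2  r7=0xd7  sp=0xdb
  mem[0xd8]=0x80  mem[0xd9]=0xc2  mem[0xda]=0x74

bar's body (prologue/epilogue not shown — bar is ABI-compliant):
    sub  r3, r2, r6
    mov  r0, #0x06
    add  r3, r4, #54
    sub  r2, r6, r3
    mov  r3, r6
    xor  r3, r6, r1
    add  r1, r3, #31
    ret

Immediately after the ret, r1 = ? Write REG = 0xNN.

REG = 0x66

prologue: push r1 → mem[0xda]=0x66, sp=0xda
body[0] sub  r3, r2, r6 → r3=0x25
body[1] mov  r0, #0x06 → r0=0x06
body[2] add  r3, r4, #54 → r3=0xa6
body[3] sub  r2, r6, r3 → r2=0xfc
body[4] mov  r3, r6 → r3=0xa2
body[5] xor  r3, r6, r1 → r3=0xc4
body[6] add  r1, r3, #31 → r1=0xe3
epilogue: pop r1=0x66, sp=0xdb
r1 is callee-saved → restored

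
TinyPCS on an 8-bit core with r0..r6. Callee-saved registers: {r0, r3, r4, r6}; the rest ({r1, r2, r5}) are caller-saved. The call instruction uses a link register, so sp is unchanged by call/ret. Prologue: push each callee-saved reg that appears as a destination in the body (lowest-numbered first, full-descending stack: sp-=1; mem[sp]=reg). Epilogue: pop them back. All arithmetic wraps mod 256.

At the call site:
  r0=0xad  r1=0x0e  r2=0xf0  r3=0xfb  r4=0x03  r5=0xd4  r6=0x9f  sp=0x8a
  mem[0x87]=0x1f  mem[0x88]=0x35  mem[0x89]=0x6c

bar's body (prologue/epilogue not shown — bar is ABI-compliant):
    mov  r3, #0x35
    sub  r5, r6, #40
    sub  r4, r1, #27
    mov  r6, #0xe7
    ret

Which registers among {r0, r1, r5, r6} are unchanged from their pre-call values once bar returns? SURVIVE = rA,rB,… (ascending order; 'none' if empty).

SURVIVE = r0,r1,r6

prologue: push r3 → mem[0x89]=0xfb, sp=0x89
prologue: push r4 → mem[0x88]=0x03, sp=0x88
prologue: push r6 → mem[0x87]=0x9f, sp=0x87
body[0] mov  r3, #0x35 → r3=0x35
body[1] sub  r5, r6, #40 → r5=0x77
body[2] sub  r4, r1, #27 → r4=0xf3
body[3] mov  r6, #0xe7 → r6=0xe7
epilogue: pop r6=0x9f, sp=0x88
epilogue: pop r4=0x03, sp=0x89
epilogue: pop r3=0xfb, sp=0x8a
r0: callee-saved, written=False
r1: caller-saved, written=False
r5: caller-saved, written=True
r6: callee-saved, written=True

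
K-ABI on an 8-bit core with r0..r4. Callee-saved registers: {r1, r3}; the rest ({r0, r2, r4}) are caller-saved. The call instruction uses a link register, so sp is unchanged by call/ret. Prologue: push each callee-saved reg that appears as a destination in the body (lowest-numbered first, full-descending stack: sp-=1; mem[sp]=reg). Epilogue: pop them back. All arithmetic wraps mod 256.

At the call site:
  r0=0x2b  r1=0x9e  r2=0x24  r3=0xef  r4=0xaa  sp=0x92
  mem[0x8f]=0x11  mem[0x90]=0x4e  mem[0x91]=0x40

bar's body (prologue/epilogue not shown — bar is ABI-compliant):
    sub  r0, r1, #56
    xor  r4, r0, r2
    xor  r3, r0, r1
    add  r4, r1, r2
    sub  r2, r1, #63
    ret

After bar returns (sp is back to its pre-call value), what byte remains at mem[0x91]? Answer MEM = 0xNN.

MEM = 0xef

prologue: push r3 → mem[0x91]=0xef, sp=0x91
body[0] sub  r0, r1, #56 → r0=0x66
body[1] xor  r4, r0, r2 → r4=0x42
body[2] xor  r3, r0, r1 → r3=0xf8
body[3] add  r4, r1, r2 → r4=0xc2
body[4] sub  r2, r1, #63 → r2=0x5f
epilogue: pop r3=0xef, sp=0x92
prologue pushed ['r3'] at ['0x91']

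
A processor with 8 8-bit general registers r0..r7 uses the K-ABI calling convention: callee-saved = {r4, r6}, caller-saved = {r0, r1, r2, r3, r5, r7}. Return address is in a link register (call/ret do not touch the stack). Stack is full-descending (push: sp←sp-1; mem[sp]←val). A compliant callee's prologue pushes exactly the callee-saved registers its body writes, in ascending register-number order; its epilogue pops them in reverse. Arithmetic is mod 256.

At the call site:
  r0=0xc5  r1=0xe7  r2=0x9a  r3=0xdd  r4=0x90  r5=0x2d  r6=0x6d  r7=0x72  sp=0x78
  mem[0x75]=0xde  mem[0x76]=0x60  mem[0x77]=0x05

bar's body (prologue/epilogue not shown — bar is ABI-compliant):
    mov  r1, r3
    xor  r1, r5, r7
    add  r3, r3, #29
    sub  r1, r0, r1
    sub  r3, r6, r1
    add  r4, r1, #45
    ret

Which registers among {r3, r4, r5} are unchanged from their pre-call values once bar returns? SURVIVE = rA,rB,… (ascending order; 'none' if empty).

prologue: push r4 → mem[0x77]=0x90, sp=0x77
body[0] mov  r1, r3 → r1=0xdd
body[1] xor  r1, r5, r7 → r1=0x5f
body[2] add  r3, r3, #29 → r3=0xfa
body[3] sub  r1, r0, r1 → r1=0x66
body[4] sub  r3, r6, r1 → r3=0x07
body[5] add  r4, r1, #45 → r4=0x93
epilogue: pop r4=0x90, sp=0x78
r3: caller-saved, written=True
r4: callee-saved, written=True
r5: caller-saved, written=False

SURVIVE = r4,r5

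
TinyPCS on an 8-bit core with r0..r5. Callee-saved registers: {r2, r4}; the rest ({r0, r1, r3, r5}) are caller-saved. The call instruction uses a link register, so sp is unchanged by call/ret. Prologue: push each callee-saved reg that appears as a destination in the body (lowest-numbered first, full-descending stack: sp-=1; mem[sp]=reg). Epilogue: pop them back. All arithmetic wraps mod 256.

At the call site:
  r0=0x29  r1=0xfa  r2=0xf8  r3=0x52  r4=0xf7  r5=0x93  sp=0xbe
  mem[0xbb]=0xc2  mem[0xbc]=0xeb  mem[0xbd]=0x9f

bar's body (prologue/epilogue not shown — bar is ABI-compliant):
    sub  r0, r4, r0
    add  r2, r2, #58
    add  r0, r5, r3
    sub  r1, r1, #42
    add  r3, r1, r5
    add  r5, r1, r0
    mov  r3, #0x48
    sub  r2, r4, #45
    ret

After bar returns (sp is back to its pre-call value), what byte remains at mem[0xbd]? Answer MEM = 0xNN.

prologue: push r2 -> mem[0xbd]=0xf8, sp=0xbd
body[0] sub  r0, r4, r0 -> r0=0xce
body[1] add  r2, r2, #58 -> r2=0x32
body[2] add  r0, r5, r3 -> r0=0xe5
body[3] sub  r1, r1, #42 -> r1=0xd0
body[4] add  r3, r1, r5 -> r3=0x63
body[5] add  r5, r1, r0 -> r5=0xb5
body[6] mov  r3, #0x48 -> r3=0x48
body[7] sub  r2, r4, #45 -> r2=0xca
epilogue: pop r2=0xf8, sp=0xbe
prologue pushed ['r2'] at ['0xbd']

MEM = 0xf8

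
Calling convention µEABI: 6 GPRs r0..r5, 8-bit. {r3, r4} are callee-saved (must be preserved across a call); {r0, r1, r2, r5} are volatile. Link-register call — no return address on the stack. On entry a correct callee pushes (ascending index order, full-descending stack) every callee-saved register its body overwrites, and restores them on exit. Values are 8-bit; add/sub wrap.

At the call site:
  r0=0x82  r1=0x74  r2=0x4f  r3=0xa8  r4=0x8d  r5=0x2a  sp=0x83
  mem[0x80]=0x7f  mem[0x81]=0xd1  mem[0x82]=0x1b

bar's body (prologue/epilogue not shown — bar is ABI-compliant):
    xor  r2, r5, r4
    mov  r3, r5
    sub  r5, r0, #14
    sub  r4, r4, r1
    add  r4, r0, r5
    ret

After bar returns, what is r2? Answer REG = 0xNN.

prologue: push r3 -> mem[0x82]=0xa8, sp=0x82
prologue: push r4 -> mem[0x81]=0x8d, sp=0x81
body[0] xor  r2, r5, r4 -> r2=0xa7
body[1] mov  r3, r5 -> r3=0x2a
body[2] sub  r5, r0, #14 -> r5=0x74
body[3] sub  r4, r4, r1 -> r4=0x19
body[4] add  r4, r0, r5 -> r4=0xf6
epilogue: pop r4=0x8d, sp=0x82
epilogue: pop r3=0xa8, sp=0x83
r2 is caller-saved -> body value

REG = 0xa7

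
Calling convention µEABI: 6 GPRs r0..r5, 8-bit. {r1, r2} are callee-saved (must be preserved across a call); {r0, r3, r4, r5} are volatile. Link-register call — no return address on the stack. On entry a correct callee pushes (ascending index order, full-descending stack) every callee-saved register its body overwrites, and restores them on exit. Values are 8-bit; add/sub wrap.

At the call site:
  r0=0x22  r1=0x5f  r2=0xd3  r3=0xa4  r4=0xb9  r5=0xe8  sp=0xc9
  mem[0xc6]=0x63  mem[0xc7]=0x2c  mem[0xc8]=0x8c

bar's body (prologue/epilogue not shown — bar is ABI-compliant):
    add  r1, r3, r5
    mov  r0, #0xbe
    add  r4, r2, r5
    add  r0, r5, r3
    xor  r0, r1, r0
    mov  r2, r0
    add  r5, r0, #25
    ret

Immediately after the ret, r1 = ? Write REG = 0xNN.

prologue: push r1 → mem[0xc8]=0x5f, sp=0xc8
prologue: push r2 → mem[0xc7]=0xd3, sp=0xc7
body[0] add  r1, r3, r5 → r1=0x8c
body[1] mov  r0, #0xbe → r0=0xbe
body[2] add  r4, r2, r5 → r4=0xbb
body[3] add  r0, r5, r3 → r0=0x8c
body[4] xor  r0, r1, r0 → r0=0x00
body[5] mov  r2, r0 → r2=0x00
body[6] add  r5, r0, #25 → r5=0x19
epilogue: pop r2=0xd3, sp=0xc8
epilogue: pop r1=0x5f, sp=0xc9
r1 is callee-saved → restored

REG = 0x5f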